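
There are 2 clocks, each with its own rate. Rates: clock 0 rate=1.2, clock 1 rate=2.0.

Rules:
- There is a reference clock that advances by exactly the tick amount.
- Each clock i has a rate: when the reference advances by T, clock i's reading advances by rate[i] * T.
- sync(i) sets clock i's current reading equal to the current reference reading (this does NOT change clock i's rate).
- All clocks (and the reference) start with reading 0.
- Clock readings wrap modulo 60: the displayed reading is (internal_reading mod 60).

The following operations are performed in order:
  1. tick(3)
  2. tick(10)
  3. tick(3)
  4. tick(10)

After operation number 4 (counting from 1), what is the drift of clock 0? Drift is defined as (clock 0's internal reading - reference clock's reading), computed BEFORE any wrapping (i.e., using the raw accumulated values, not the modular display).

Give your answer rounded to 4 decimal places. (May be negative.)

After op 1 tick(3): ref=3.0000 raw=[3.6000 6.0000]
After op 2 tick(10): ref=13.0000 raw=[15.6000 26.0000]
After op 3 tick(3): ref=16.0000 raw=[19.2000 32.0000]
After op 4 tick(10): ref=26.0000 raw=[31.2000 52.0000]
Drift of clock 0 after op 4: 31.2000 - 26.0000 = 5.2000

Answer: 5.2000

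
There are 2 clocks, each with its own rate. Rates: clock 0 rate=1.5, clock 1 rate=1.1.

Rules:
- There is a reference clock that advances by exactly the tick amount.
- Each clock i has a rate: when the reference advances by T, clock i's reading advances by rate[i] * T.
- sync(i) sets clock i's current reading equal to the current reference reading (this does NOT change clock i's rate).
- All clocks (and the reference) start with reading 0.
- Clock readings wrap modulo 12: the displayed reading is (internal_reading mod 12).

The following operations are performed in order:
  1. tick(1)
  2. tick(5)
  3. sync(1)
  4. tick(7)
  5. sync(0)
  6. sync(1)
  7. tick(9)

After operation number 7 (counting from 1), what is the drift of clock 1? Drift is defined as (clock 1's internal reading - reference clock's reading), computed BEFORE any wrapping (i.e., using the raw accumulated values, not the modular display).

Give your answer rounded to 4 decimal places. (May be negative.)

Answer: 0.9000

Derivation:
After op 1 tick(1): ref=1.0000 raw=[1.5000 1.1000]
After op 2 tick(5): ref=6.0000 raw=[9.0000 6.6000]
After op 3 sync(1): ref=6.0000 raw=[9.0000 6.0000]
After op 4 tick(7): ref=13.0000 raw=[19.5000 13.7000]
After op 5 sync(0): ref=13.0000 raw=[13.0000 13.7000]
After op 6 sync(1): ref=13.0000 raw=[13.0000 13.0000]
After op 7 tick(9): ref=22.0000 raw=[26.5000 22.9000]
Drift of clock 1 after op 7: 22.9000 - 22.0000 = 0.9000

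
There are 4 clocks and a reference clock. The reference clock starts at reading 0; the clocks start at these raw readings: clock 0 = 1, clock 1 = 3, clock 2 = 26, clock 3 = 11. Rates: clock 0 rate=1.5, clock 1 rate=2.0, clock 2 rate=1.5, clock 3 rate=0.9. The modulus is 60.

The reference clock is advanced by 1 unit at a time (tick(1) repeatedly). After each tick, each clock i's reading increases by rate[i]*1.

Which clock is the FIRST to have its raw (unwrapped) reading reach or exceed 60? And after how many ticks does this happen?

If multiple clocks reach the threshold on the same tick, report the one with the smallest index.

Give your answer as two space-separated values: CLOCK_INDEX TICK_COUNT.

clock 0: start=1, rate=1.5, needs 60-1 = 59; ticks = ceil(59/1.5) = ceil(39.3333) = 40; reading at tick 40 = 1 + 1.5*40 = 61.0000
clock 1: start=3, rate=2.0, needs 60-3 = 57; ticks = ceil(57/2.0) = ceil(28.5000) = 29; reading at tick 29 = 3 + 2.0*29 = 61.0000
clock 2: start=26, rate=1.5, needs 60-26 = 34; ticks = ceil(34/1.5) = ceil(22.6667) = 23; reading at tick 23 = 26 + 1.5*23 = 60.5000
clock 3: start=11, rate=0.9, needs 60-11 = 49; ticks = ceil(49/0.9) = ceil(54.4444) = 55; reading at tick 55 = 11 + 0.9*55 = 60.5000
Minimum tick count = 23; winners = [2]; smallest index = 2

Answer: 2 23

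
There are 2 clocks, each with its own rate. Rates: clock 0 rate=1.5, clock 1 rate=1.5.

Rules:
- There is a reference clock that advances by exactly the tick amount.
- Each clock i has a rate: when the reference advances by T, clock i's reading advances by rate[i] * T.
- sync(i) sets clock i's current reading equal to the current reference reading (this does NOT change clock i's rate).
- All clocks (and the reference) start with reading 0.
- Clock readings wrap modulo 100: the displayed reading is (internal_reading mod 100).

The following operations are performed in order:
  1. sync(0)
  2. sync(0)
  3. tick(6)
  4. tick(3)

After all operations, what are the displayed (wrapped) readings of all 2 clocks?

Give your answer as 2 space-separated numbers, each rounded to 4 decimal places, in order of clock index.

After op 1 sync(0): ref=0.0000 raw=[0.0000 0.0000]
After op 2 sync(0): ref=0.0000 raw=[0.0000 0.0000]
After op 3 tick(6): ref=6.0000 raw=[9.0000 9.0000]
After op 4 tick(3): ref=9.0000 raw=[13.5000 13.5000]
Wrap final raw readings (mod 100): 13.5000 mod 100 = 13.5000; 13.5000 mod 100 = 13.5000

Answer: 13.5000 13.5000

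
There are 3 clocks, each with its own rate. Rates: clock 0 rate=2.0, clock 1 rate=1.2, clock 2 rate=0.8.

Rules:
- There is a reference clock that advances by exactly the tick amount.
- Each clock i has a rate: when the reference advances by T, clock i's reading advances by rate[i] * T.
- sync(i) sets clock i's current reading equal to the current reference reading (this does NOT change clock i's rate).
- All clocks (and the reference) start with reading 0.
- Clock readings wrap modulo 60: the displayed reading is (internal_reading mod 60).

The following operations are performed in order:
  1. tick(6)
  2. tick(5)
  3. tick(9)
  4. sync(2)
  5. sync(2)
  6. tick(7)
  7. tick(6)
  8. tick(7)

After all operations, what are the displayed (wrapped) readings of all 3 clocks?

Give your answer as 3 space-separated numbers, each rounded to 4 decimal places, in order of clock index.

After op 1 tick(6): ref=6.0000 raw=[12.0000 7.2000 4.8000]
After op 2 tick(5): ref=11.0000 raw=[22.0000 13.2000 8.8000]
After op 3 tick(9): ref=20.0000 raw=[40.0000 24.0000 16.0000]
After op 4 sync(2): ref=20.0000 raw=[40.0000 24.0000 20.0000]
After op 5 sync(2): ref=20.0000 raw=[40.0000 24.0000 20.0000]
After op 6 tick(7): ref=27.0000 raw=[54.0000 32.4000 25.6000]
After op 7 tick(6): ref=33.0000 raw=[66.0000 39.6000 30.4000]
After op 8 tick(7): ref=40.0000 raw=[80.0000 48.0000 36.0000]
Wrap final raw readings (mod 60): 80.0000 mod 60 = 20.0000; 48.0000 mod 60 = 48.0000; 36.0000 mod 60 = 36.0000

Answer: 20.0000 48.0000 36.0000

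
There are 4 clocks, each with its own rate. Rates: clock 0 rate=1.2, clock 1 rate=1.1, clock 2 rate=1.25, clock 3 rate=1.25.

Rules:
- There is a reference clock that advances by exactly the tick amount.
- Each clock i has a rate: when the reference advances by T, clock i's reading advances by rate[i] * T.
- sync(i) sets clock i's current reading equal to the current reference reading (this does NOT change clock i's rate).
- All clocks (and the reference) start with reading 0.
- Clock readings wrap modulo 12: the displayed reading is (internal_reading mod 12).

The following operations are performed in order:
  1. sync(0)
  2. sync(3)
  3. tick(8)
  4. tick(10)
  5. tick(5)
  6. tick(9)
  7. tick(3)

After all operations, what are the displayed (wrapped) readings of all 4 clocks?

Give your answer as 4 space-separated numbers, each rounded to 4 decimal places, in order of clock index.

After op 1 sync(0): ref=0.0000 raw=[0.0000 0.0000 0.0000 0.0000]
After op 2 sync(3): ref=0.0000 raw=[0.0000 0.0000 0.0000 0.0000]
After op 3 tick(8): ref=8.0000 raw=[9.6000 8.8000 10.0000 10.0000]
After op 4 tick(10): ref=18.0000 raw=[21.6000 19.8000 22.5000 22.5000]
After op 5 tick(5): ref=23.0000 raw=[27.6000 25.3000 28.7500 28.7500]
After op 6 tick(9): ref=32.0000 raw=[38.4000 35.2000 40.0000 40.0000]
After op 7 tick(3): ref=35.0000 raw=[42.0000 38.5000 43.7500 43.7500]
Wrap final raw readings (mod 12): 42.0000 mod 12 = 6.0000; 38.5000 mod 12 = 2.5000; 43.7500 mod 12 = 7.7500; 43.7500 mod 12 = 7.7500

Answer: 6.0000 2.5000 7.7500 7.7500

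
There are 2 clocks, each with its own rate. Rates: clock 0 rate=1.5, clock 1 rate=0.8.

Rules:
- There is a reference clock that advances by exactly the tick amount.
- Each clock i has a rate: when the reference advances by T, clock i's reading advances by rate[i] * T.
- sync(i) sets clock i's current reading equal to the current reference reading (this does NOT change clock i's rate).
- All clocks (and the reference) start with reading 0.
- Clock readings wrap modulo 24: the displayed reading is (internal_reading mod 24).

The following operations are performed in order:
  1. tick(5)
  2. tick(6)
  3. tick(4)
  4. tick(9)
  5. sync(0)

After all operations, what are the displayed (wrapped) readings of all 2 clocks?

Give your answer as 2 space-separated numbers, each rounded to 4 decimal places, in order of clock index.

Answer: 0.0000 19.2000

Derivation:
After op 1 tick(5): ref=5.0000 raw=[7.5000 4.0000]
After op 2 tick(6): ref=11.0000 raw=[16.5000 8.8000]
After op 3 tick(4): ref=15.0000 raw=[22.5000 12.0000]
After op 4 tick(9): ref=24.0000 raw=[36.0000 19.2000]
After op 5 sync(0): ref=24.0000 raw=[24.0000 19.2000]
Wrap final raw readings (mod 24): 24.0000 mod 24 = 0.0000; 19.2000 mod 24 = 19.2000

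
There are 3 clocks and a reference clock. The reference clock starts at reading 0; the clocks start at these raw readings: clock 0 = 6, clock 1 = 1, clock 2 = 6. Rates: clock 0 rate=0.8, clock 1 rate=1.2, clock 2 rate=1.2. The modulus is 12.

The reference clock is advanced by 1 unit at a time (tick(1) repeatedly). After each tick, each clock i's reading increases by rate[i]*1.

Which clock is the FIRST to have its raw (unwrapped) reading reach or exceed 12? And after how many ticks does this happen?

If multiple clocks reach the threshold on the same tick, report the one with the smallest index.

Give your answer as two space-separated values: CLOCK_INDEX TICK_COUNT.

Answer: 2 5

Derivation:
clock 0: start=6, rate=0.8, needs 12-6 = 6; ticks = ceil(6/0.8) = ceil(7.5000) = 8; reading at tick 8 = 6 + 0.8*8 = 12.4000
clock 1: start=1, rate=1.2, needs 12-1 = 11; ticks = ceil(11/1.2) = ceil(9.1667) = 10; reading at tick 10 = 1 + 1.2*10 = 13.0000
clock 2: start=6, rate=1.2, needs 12-6 = 6; ticks = ceil(6/1.2) = ceil(5.0000) = 5; reading at tick 5 = 6 + 1.2*5 = 12.0000
Minimum tick count = 5; winners = [2]; smallest index = 2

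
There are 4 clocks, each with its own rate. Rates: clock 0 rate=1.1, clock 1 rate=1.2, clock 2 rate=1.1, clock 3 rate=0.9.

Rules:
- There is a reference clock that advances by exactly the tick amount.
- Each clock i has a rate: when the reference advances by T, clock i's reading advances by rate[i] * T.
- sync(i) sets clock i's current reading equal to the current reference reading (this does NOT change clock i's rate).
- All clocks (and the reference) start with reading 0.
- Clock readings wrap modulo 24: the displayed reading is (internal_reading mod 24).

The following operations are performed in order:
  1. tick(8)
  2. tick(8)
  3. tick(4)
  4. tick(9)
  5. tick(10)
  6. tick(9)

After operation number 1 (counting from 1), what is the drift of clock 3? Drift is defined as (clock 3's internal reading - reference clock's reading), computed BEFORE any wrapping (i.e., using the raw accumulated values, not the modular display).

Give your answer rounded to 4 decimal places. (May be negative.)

Answer: -0.8000

Derivation:
After op 1 tick(8): ref=8.0000 raw=[8.8000 9.6000 8.8000 7.2000]
Drift of clock 3 after op 1: 7.2000 - 8.0000 = -0.8000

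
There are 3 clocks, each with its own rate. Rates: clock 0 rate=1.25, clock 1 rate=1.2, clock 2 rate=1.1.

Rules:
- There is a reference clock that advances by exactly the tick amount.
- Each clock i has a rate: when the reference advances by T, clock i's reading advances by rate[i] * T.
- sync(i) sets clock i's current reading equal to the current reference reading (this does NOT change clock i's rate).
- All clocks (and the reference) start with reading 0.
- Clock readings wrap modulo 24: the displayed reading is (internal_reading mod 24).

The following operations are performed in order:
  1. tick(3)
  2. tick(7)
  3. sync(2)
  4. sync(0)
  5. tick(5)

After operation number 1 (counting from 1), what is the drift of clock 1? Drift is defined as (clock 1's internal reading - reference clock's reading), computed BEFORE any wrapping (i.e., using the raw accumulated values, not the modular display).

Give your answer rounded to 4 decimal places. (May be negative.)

Answer: 0.6000

Derivation:
After op 1 tick(3): ref=3.0000 raw=[3.7500 3.6000 3.3000]
Drift of clock 1 after op 1: 3.6000 - 3.0000 = 0.6000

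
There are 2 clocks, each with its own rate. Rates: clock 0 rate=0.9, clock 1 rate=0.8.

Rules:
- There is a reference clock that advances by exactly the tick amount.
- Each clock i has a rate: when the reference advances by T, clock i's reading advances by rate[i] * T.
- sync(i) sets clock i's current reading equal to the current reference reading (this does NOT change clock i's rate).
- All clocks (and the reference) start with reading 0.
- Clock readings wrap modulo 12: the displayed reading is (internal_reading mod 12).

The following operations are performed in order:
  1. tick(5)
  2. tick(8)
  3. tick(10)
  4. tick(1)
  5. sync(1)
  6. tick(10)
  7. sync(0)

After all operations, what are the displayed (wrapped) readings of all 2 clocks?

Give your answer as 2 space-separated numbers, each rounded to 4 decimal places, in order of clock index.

Answer: 10.0000 8.0000

Derivation:
After op 1 tick(5): ref=5.0000 raw=[4.5000 4.0000]
After op 2 tick(8): ref=13.0000 raw=[11.7000 10.4000]
After op 3 tick(10): ref=23.0000 raw=[20.7000 18.4000]
After op 4 tick(1): ref=24.0000 raw=[21.6000 19.2000]
After op 5 sync(1): ref=24.0000 raw=[21.6000 24.0000]
After op 6 tick(10): ref=34.0000 raw=[30.6000 32.0000]
After op 7 sync(0): ref=34.0000 raw=[34.0000 32.0000]
Wrap final raw readings (mod 12): 34.0000 mod 12 = 10.0000; 32.0000 mod 12 = 8.0000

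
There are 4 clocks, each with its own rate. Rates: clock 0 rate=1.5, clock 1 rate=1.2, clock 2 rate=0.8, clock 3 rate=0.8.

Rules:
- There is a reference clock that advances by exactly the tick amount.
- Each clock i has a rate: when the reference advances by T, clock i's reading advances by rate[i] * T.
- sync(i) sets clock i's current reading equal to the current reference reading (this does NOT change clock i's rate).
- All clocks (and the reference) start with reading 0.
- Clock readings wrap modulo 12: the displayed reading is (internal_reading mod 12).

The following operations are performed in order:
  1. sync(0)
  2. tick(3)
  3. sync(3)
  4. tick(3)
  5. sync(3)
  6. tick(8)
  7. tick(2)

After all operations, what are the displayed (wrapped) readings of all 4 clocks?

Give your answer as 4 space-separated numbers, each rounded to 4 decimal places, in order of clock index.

Answer: 0.0000 7.2000 0.8000 2.0000

Derivation:
After op 1 sync(0): ref=0.0000 raw=[0.0000 0.0000 0.0000 0.0000]
After op 2 tick(3): ref=3.0000 raw=[4.5000 3.6000 2.4000 2.4000]
After op 3 sync(3): ref=3.0000 raw=[4.5000 3.6000 2.4000 3.0000]
After op 4 tick(3): ref=6.0000 raw=[9.0000 7.2000 4.8000 5.4000]
After op 5 sync(3): ref=6.0000 raw=[9.0000 7.2000 4.8000 6.0000]
After op 6 tick(8): ref=14.0000 raw=[21.0000 16.8000 11.2000 12.4000]
After op 7 tick(2): ref=16.0000 raw=[24.0000 19.2000 12.8000 14.0000]
Wrap final raw readings (mod 12): 24.0000 mod 12 = 0.0000; 19.2000 mod 12 = 7.2000; 12.8000 mod 12 = 0.8000; 14.0000 mod 12 = 2.0000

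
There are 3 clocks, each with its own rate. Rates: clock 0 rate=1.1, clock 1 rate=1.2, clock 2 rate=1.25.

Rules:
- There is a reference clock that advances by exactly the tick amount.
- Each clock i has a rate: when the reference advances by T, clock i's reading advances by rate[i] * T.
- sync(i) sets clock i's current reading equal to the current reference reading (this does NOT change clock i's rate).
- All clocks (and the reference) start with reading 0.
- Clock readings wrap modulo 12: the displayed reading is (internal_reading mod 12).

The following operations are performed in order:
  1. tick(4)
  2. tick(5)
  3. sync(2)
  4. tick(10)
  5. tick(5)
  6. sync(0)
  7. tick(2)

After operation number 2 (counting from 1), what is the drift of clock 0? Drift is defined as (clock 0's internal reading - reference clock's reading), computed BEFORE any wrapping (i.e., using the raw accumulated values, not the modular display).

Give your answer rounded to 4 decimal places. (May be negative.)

After op 1 tick(4): ref=4.0000 raw=[4.4000 4.8000 5.0000]
After op 2 tick(5): ref=9.0000 raw=[9.9000 10.8000 11.2500]
Drift of clock 0 after op 2: 9.9000 - 9.0000 = 0.9000

Answer: 0.9000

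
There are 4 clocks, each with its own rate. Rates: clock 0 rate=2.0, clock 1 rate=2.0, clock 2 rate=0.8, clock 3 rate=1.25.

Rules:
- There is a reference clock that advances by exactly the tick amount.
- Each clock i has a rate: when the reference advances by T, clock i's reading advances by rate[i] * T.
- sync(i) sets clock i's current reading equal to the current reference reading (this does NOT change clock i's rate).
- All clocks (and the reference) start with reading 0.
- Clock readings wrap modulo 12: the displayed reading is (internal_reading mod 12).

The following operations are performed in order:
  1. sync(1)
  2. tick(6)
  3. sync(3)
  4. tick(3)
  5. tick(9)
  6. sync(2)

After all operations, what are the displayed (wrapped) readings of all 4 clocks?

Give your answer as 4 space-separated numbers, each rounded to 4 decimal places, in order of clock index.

After op 1 sync(1): ref=0.0000 raw=[0.0000 0.0000 0.0000 0.0000]
After op 2 tick(6): ref=6.0000 raw=[12.0000 12.0000 4.8000 7.5000]
After op 3 sync(3): ref=6.0000 raw=[12.0000 12.0000 4.8000 6.0000]
After op 4 tick(3): ref=9.0000 raw=[18.0000 18.0000 7.2000 9.7500]
After op 5 tick(9): ref=18.0000 raw=[36.0000 36.0000 14.4000 21.0000]
After op 6 sync(2): ref=18.0000 raw=[36.0000 36.0000 18.0000 21.0000]
Wrap final raw readings (mod 12): 36.0000 mod 12 = 0.0000; 36.0000 mod 12 = 0.0000; 18.0000 mod 12 = 6.0000; 21.0000 mod 12 = 9.0000

Answer: 0.0000 0.0000 6.0000 9.0000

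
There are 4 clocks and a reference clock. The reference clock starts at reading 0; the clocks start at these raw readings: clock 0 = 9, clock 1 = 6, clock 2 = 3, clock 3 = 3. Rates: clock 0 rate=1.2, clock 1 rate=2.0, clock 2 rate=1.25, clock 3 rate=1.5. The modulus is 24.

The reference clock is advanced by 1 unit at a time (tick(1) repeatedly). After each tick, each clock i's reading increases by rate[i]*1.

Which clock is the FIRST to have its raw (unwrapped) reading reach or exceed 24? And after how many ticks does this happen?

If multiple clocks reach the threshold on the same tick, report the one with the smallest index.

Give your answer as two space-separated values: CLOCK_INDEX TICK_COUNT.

Answer: 1 9

Derivation:
clock 0: start=9, rate=1.2, needs 24-9 = 15; ticks = ceil(15/1.2) = ceil(12.5000) = 13; reading at tick 13 = 9 + 1.2*13 = 24.6000
clock 1: start=6, rate=2.0, needs 24-6 = 18; ticks = ceil(18/2.0) = ceil(9.0000) = 9; reading at tick 9 = 6 + 2.0*9 = 24.0000
clock 2: start=3, rate=1.25, needs 24-3 = 21; ticks = ceil(21/1.25) = ceil(16.8000) = 17; reading at tick 17 = 3 + 1.25*17 = 24.2500
clock 3: start=3, rate=1.5, needs 24-3 = 21; ticks = ceil(21/1.5) = ceil(14.0000) = 14; reading at tick 14 = 3 + 1.5*14 = 24.0000
Minimum tick count = 9; winners = [1]; smallest index = 1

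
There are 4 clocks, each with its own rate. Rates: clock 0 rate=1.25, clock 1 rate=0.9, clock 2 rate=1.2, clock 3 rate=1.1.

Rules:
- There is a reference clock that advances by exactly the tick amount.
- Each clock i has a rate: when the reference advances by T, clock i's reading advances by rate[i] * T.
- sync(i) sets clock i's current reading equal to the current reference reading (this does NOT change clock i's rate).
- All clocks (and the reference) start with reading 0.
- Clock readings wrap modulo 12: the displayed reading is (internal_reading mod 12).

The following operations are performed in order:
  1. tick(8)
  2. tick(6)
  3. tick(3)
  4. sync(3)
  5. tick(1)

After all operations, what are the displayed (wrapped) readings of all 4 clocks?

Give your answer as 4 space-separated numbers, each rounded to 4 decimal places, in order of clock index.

After op 1 tick(8): ref=8.0000 raw=[10.0000 7.2000 9.6000 8.8000]
After op 2 tick(6): ref=14.0000 raw=[17.5000 12.6000 16.8000 15.4000]
After op 3 tick(3): ref=17.0000 raw=[21.2500 15.3000 20.4000 18.7000]
After op 4 sync(3): ref=17.0000 raw=[21.2500 15.3000 20.4000 17.0000]
After op 5 tick(1): ref=18.0000 raw=[22.5000 16.2000 21.6000 18.1000]
Wrap final raw readings (mod 12): 22.5000 mod 12 = 10.5000; 16.2000 mod 12 = 4.2000; 21.6000 mod 12 = 9.6000; 18.1000 mod 12 = 6.1000

Answer: 10.5000 4.2000 9.6000 6.1000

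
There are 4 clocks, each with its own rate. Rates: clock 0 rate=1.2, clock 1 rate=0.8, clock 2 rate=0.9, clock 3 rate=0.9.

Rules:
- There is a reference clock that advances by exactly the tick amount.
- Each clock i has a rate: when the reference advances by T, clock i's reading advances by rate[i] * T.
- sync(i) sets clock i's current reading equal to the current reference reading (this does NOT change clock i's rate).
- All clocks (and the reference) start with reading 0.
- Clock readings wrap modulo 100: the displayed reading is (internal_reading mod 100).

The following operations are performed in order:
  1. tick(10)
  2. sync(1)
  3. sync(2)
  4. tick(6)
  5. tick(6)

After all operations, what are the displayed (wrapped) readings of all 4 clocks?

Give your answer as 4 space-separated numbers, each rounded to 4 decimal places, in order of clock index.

Answer: 26.4000 19.6000 20.8000 19.8000

Derivation:
After op 1 tick(10): ref=10.0000 raw=[12.0000 8.0000 9.0000 9.0000]
After op 2 sync(1): ref=10.0000 raw=[12.0000 10.0000 9.0000 9.0000]
After op 3 sync(2): ref=10.0000 raw=[12.0000 10.0000 10.0000 9.0000]
After op 4 tick(6): ref=16.0000 raw=[19.2000 14.8000 15.4000 14.4000]
After op 5 tick(6): ref=22.0000 raw=[26.4000 19.6000 20.8000 19.8000]
Wrap final raw readings (mod 100): 26.4000 mod 100 = 26.4000; 19.6000 mod 100 = 19.6000; 20.8000 mod 100 = 20.8000; 19.8000 mod 100 = 19.8000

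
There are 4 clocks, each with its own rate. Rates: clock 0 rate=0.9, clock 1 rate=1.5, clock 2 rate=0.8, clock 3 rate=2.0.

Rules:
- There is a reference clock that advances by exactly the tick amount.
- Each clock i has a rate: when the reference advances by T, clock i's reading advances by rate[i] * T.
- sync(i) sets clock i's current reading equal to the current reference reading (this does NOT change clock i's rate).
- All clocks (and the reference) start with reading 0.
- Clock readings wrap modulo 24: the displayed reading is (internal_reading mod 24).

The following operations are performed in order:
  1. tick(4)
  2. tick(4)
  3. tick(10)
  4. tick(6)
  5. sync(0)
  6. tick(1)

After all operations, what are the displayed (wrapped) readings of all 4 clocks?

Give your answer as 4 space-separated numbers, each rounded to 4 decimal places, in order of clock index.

After op 1 tick(4): ref=4.0000 raw=[3.6000 6.0000 3.2000 8.0000]
After op 2 tick(4): ref=8.0000 raw=[7.2000 12.0000 6.4000 16.0000]
After op 3 tick(10): ref=18.0000 raw=[16.2000 27.0000 14.4000 36.0000]
After op 4 tick(6): ref=24.0000 raw=[21.6000 36.0000 19.2000 48.0000]
After op 5 sync(0): ref=24.0000 raw=[24.0000 36.0000 19.2000 48.0000]
After op 6 tick(1): ref=25.0000 raw=[24.9000 37.5000 20.0000 50.0000]
Wrap final raw readings (mod 24): 24.9000 mod 24 = 0.9000; 37.5000 mod 24 = 13.5000; 20.0000 mod 24 = 20.0000; 50.0000 mod 24 = 2.0000

Answer: 0.9000 13.5000 20.0000 2.0000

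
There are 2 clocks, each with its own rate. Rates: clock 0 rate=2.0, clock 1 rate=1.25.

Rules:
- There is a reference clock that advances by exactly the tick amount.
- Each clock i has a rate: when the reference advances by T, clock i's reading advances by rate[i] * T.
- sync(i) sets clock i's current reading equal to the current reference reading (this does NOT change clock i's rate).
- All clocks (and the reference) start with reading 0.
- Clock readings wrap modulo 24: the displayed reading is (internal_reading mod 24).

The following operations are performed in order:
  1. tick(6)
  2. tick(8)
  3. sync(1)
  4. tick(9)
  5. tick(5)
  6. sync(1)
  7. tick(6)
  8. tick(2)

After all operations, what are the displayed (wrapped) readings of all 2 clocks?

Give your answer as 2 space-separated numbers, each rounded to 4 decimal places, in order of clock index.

Answer: 0.0000 14.0000

Derivation:
After op 1 tick(6): ref=6.0000 raw=[12.0000 7.5000]
After op 2 tick(8): ref=14.0000 raw=[28.0000 17.5000]
After op 3 sync(1): ref=14.0000 raw=[28.0000 14.0000]
After op 4 tick(9): ref=23.0000 raw=[46.0000 25.2500]
After op 5 tick(5): ref=28.0000 raw=[56.0000 31.5000]
After op 6 sync(1): ref=28.0000 raw=[56.0000 28.0000]
After op 7 tick(6): ref=34.0000 raw=[68.0000 35.5000]
After op 8 tick(2): ref=36.0000 raw=[72.0000 38.0000]
Wrap final raw readings (mod 24): 72.0000 mod 24 = 0.0000; 38.0000 mod 24 = 14.0000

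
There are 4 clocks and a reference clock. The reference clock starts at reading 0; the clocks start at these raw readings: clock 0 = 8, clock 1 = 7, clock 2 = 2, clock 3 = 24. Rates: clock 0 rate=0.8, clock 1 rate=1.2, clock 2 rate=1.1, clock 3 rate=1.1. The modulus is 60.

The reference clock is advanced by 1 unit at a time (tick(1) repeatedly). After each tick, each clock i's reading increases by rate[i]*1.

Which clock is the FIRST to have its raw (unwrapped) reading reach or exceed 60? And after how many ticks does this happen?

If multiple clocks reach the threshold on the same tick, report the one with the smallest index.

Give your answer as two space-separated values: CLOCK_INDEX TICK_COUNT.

clock 0: start=8, rate=0.8, needs 60-8 = 52; ticks = ceil(52/0.8) = ceil(65.0000) = 65; reading at tick 65 = 8 + 0.8*65 = 60.0000
clock 1: start=7, rate=1.2, needs 60-7 = 53; ticks = ceil(53/1.2) = ceil(44.1667) = 45; reading at tick 45 = 7 + 1.2*45 = 61.0000
clock 2: start=2, rate=1.1, needs 60-2 = 58; ticks = ceil(58/1.1) = ceil(52.7273) = 53; reading at tick 53 = 2 + 1.1*53 = 60.3000
clock 3: start=24, rate=1.1, needs 60-24 = 36; ticks = ceil(36/1.1) = ceil(32.7273) = 33; reading at tick 33 = 24 + 1.1*33 = 60.3000
Minimum tick count = 33; winners = [3]; smallest index = 3

Answer: 3 33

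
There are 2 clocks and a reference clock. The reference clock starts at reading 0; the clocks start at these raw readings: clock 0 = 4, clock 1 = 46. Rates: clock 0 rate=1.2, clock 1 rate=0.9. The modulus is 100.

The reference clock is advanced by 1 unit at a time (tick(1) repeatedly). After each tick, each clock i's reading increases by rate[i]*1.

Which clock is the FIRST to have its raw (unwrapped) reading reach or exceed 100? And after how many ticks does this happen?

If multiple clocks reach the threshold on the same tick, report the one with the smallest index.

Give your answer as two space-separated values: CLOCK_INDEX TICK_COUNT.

Answer: 1 60

Derivation:
clock 0: start=4, rate=1.2, needs 100-4 = 96; ticks = ceil(96/1.2) = ceil(80.0000) = 80; reading at tick 80 = 4 + 1.2*80 = 100.0000
clock 1: start=46, rate=0.9, needs 100-46 = 54; ticks = ceil(54/0.9) = ceil(60.0000) = 60; reading at tick 60 = 46 + 0.9*60 = 100.0000
Minimum tick count = 60; winners = [1]; smallest index = 1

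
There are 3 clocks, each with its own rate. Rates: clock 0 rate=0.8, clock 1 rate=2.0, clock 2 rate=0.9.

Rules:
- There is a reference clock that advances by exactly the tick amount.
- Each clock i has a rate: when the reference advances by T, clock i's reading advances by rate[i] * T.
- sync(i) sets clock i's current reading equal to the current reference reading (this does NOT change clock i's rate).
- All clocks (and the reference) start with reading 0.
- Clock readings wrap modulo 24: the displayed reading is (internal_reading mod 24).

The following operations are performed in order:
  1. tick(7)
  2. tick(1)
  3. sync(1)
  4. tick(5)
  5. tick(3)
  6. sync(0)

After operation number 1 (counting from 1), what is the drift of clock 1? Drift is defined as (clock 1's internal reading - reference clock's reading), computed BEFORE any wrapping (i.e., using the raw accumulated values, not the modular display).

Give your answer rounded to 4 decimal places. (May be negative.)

After op 1 tick(7): ref=7.0000 raw=[5.6000 14.0000 6.3000]
Drift of clock 1 after op 1: 14.0000 - 7.0000 = 7.0000

Answer: 7.0000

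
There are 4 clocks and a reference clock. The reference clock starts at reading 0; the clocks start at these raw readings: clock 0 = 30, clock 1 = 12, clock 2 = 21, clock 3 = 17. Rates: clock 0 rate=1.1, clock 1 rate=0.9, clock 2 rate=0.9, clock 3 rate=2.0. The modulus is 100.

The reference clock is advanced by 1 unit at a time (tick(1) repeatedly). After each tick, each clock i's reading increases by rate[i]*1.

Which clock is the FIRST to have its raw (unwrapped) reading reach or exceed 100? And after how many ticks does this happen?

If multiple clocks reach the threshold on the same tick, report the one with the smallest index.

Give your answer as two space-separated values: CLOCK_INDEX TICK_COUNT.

clock 0: start=30, rate=1.1, needs 100-30 = 70; ticks = ceil(70/1.1) = ceil(63.6364) = 64; reading at tick 64 = 30 + 1.1*64 = 100.4000
clock 1: start=12, rate=0.9, needs 100-12 = 88; ticks = ceil(88/0.9) = ceil(97.7778) = 98; reading at tick 98 = 12 + 0.9*98 = 100.2000
clock 2: start=21, rate=0.9, needs 100-21 = 79; ticks = ceil(79/0.9) = ceil(87.7778) = 88; reading at tick 88 = 21 + 0.9*88 = 100.2000
clock 3: start=17, rate=2.0, needs 100-17 = 83; ticks = ceil(83/2.0) = ceil(41.5000) = 42; reading at tick 42 = 17 + 2.0*42 = 101.0000
Minimum tick count = 42; winners = [3]; smallest index = 3

Answer: 3 42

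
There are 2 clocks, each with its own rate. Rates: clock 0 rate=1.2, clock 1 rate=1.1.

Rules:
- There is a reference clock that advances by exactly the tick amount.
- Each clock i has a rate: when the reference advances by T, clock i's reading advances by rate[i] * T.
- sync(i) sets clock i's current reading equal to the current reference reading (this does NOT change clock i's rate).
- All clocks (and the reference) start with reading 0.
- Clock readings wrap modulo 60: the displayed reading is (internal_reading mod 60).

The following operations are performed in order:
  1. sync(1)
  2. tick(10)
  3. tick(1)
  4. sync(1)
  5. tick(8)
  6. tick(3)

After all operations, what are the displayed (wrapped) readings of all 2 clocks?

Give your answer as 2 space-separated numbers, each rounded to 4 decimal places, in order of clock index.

After op 1 sync(1): ref=0.0000 raw=[0.0000 0.0000]
After op 2 tick(10): ref=10.0000 raw=[12.0000 11.0000]
After op 3 tick(1): ref=11.0000 raw=[13.2000 12.1000]
After op 4 sync(1): ref=11.0000 raw=[13.2000 11.0000]
After op 5 tick(8): ref=19.0000 raw=[22.8000 19.8000]
After op 6 tick(3): ref=22.0000 raw=[26.4000 23.1000]
Wrap final raw readings (mod 60): 26.4000 mod 60 = 26.4000; 23.1000 mod 60 = 23.1000

Answer: 26.4000 23.1000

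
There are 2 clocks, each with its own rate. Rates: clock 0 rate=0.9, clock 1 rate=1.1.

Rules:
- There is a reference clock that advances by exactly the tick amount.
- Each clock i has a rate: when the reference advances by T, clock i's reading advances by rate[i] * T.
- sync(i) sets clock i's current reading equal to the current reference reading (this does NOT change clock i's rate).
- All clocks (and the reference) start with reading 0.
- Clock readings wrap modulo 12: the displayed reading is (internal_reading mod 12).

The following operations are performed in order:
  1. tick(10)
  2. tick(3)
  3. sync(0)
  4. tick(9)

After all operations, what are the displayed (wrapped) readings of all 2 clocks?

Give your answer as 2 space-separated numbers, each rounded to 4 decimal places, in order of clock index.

Answer: 9.1000 0.2000

Derivation:
After op 1 tick(10): ref=10.0000 raw=[9.0000 11.0000]
After op 2 tick(3): ref=13.0000 raw=[11.7000 14.3000]
After op 3 sync(0): ref=13.0000 raw=[13.0000 14.3000]
After op 4 tick(9): ref=22.0000 raw=[21.1000 24.2000]
Wrap final raw readings (mod 12): 21.1000 mod 12 = 9.1000; 24.2000 mod 12 = 0.2000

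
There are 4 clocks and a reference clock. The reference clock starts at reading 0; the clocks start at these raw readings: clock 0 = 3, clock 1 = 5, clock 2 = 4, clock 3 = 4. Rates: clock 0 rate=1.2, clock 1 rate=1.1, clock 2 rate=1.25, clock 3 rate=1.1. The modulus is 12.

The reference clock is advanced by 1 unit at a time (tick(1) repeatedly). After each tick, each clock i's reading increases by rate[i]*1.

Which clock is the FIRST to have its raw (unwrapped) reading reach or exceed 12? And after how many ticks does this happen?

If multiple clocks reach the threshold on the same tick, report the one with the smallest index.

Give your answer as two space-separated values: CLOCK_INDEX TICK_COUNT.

Answer: 1 7

Derivation:
clock 0: start=3, rate=1.2, needs 12-3 = 9; ticks = ceil(9/1.2) = ceil(7.5000) = 8; reading at tick 8 = 3 + 1.2*8 = 12.6000
clock 1: start=5, rate=1.1, needs 12-5 = 7; ticks = ceil(7/1.1) = ceil(6.3636) = 7; reading at tick 7 = 5 + 1.1*7 = 12.7000
clock 2: start=4, rate=1.25, needs 12-4 = 8; ticks = ceil(8/1.25) = ceil(6.4000) = 7; reading at tick 7 = 4 + 1.25*7 = 12.7500
clock 3: start=4, rate=1.1, needs 12-4 = 8; ticks = ceil(8/1.1) = ceil(7.2727) = 8; reading at tick 8 = 4 + 1.1*8 = 12.8000
Minimum tick count = 7; winners = [1, 2]; smallest index = 1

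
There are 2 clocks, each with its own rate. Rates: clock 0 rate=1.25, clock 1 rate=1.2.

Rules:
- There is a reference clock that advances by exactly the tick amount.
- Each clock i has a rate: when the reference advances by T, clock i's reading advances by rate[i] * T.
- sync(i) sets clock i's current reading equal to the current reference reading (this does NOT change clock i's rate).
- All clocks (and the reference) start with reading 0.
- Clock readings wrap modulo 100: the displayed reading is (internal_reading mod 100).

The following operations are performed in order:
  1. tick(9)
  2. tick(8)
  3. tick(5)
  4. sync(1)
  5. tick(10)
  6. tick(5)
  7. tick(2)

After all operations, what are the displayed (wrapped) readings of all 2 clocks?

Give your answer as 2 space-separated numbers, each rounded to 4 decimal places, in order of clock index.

After op 1 tick(9): ref=9.0000 raw=[11.2500 10.8000]
After op 2 tick(8): ref=17.0000 raw=[21.2500 20.4000]
After op 3 tick(5): ref=22.0000 raw=[27.5000 26.4000]
After op 4 sync(1): ref=22.0000 raw=[27.5000 22.0000]
After op 5 tick(10): ref=32.0000 raw=[40.0000 34.0000]
After op 6 tick(5): ref=37.0000 raw=[46.2500 40.0000]
After op 7 tick(2): ref=39.0000 raw=[48.7500 42.4000]
Wrap final raw readings (mod 100): 48.7500 mod 100 = 48.7500; 42.4000 mod 100 = 42.4000

Answer: 48.7500 42.4000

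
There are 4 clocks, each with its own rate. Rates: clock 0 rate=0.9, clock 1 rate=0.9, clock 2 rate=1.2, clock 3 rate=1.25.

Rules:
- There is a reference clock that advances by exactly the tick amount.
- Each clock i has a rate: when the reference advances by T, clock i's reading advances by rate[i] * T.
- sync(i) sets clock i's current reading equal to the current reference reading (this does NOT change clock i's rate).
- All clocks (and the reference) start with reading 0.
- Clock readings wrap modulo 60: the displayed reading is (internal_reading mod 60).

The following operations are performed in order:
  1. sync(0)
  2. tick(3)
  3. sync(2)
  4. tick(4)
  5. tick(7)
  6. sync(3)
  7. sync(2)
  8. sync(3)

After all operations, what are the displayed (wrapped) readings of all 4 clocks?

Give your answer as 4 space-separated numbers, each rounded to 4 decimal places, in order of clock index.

After op 1 sync(0): ref=0.0000 raw=[0.0000 0.0000 0.0000 0.0000]
After op 2 tick(3): ref=3.0000 raw=[2.7000 2.7000 3.6000 3.7500]
After op 3 sync(2): ref=3.0000 raw=[2.7000 2.7000 3.0000 3.7500]
After op 4 tick(4): ref=7.0000 raw=[6.3000 6.3000 7.8000 8.7500]
After op 5 tick(7): ref=14.0000 raw=[12.6000 12.6000 16.2000 17.5000]
After op 6 sync(3): ref=14.0000 raw=[12.6000 12.6000 16.2000 14.0000]
After op 7 sync(2): ref=14.0000 raw=[12.6000 12.6000 14.0000 14.0000]
After op 8 sync(3): ref=14.0000 raw=[12.6000 12.6000 14.0000 14.0000]
Wrap final raw readings (mod 60): 12.6000 mod 60 = 12.6000; 12.6000 mod 60 = 12.6000; 14.0000 mod 60 = 14.0000; 14.0000 mod 60 = 14.0000

Answer: 12.6000 12.6000 14.0000 14.0000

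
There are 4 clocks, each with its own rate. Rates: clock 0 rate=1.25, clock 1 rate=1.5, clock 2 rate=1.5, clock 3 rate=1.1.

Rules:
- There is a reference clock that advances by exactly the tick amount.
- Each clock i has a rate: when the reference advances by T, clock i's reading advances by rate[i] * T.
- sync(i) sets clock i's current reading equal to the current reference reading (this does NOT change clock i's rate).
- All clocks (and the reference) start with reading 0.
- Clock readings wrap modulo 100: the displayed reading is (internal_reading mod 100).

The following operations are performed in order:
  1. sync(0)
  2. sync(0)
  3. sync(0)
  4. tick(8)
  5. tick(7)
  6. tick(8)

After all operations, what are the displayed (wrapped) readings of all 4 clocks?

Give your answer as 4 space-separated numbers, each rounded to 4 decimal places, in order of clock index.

After op 1 sync(0): ref=0.0000 raw=[0.0000 0.0000 0.0000 0.0000]
After op 2 sync(0): ref=0.0000 raw=[0.0000 0.0000 0.0000 0.0000]
After op 3 sync(0): ref=0.0000 raw=[0.0000 0.0000 0.0000 0.0000]
After op 4 tick(8): ref=8.0000 raw=[10.0000 12.0000 12.0000 8.8000]
After op 5 tick(7): ref=15.0000 raw=[18.7500 22.5000 22.5000 16.5000]
After op 6 tick(8): ref=23.0000 raw=[28.7500 34.5000 34.5000 25.3000]
Wrap final raw readings (mod 100): 28.7500 mod 100 = 28.7500; 34.5000 mod 100 = 34.5000; 34.5000 mod 100 = 34.5000; 25.3000 mod 100 = 25.3000

Answer: 28.7500 34.5000 34.5000 25.3000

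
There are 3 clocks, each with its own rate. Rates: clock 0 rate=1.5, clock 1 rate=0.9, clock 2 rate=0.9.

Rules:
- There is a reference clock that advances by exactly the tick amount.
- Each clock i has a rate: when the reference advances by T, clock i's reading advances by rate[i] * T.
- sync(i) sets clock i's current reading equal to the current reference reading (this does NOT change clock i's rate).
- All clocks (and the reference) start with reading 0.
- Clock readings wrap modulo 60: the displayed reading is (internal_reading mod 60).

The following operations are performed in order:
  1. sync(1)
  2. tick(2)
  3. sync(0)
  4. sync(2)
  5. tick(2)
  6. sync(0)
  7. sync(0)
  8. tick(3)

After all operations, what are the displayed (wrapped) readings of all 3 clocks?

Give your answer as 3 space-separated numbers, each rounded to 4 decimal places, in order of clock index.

Answer: 8.5000 6.3000 6.5000

Derivation:
After op 1 sync(1): ref=0.0000 raw=[0.0000 0.0000 0.0000]
After op 2 tick(2): ref=2.0000 raw=[3.0000 1.8000 1.8000]
After op 3 sync(0): ref=2.0000 raw=[2.0000 1.8000 1.8000]
After op 4 sync(2): ref=2.0000 raw=[2.0000 1.8000 2.0000]
After op 5 tick(2): ref=4.0000 raw=[5.0000 3.6000 3.8000]
After op 6 sync(0): ref=4.0000 raw=[4.0000 3.6000 3.8000]
After op 7 sync(0): ref=4.0000 raw=[4.0000 3.6000 3.8000]
After op 8 tick(3): ref=7.0000 raw=[8.5000 6.3000 6.5000]
Wrap final raw readings (mod 60): 8.5000 mod 60 = 8.5000; 6.3000 mod 60 = 6.3000; 6.5000 mod 60 = 6.5000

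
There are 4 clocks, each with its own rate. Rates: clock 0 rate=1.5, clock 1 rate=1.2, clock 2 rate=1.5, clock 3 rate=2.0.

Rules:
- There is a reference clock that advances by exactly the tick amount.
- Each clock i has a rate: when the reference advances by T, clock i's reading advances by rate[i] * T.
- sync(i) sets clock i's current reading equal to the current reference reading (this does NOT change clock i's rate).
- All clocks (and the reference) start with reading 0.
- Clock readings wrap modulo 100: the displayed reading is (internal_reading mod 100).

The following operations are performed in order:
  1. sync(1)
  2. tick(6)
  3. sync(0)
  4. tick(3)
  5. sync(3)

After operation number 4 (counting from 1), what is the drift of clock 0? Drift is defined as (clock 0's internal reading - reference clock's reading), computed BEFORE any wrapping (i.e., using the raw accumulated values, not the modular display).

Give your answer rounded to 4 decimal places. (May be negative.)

Answer: 1.5000

Derivation:
After op 1 sync(1): ref=0.0000 raw=[0.0000 0.0000 0.0000 0.0000]
After op 2 tick(6): ref=6.0000 raw=[9.0000 7.2000 9.0000 12.0000]
After op 3 sync(0): ref=6.0000 raw=[6.0000 7.2000 9.0000 12.0000]
After op 4 tick(3): ref=9.0000 raw=[10.5000 10.8000 13.5000 18.0000]
Drift of clock 0 after op 4: 10.5000 - 9.0000 = 1.5000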